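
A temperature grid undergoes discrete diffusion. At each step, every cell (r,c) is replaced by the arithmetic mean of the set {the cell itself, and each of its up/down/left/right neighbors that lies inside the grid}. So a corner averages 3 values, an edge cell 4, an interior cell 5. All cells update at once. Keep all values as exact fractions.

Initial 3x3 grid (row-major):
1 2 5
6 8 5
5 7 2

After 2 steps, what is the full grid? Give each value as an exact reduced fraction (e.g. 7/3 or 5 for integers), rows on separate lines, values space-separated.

Answer: 4 83/20 13/3
49/10 251/50 289/60
11/2 653/120 91/18

Derivation:
After step 1:
  3 4 4
  5 28/5 5
  6 11/2 14/3
After step 2:
  4 83/20 13/3
  49/10 251/50 289/60
  11/2 653/120 91/18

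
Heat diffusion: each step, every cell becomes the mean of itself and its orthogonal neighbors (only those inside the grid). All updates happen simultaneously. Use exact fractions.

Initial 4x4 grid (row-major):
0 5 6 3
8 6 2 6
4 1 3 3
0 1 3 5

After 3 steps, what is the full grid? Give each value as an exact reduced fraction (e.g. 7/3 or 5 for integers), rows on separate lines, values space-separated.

Answer: 2291/540 6199/1440 3331/800 389/90
1133/288 5747/1500 1009/250 9443/2400
21853/7200 2369/750 4837/1500 5357/1440
133/54 17503/7200 4283/1440 1741/540

Derivation:
After step 1:
  13/3 17/4 4 5
  9/2 22/5 23/5 7/2
  13/4 3 12/5 17/4
  5/3 5/4 3 11/3
After step 2:
  157/36 1019/240 357/80 25/6
  989/240 83/20 189/50 347/80
  149/48 143/50 69/20 829/240
  37/18 107/48 619/240 131/36
After step 3:
  2291/540 6199/1440 3331/800 389/90
  1133/288 5747/1500 1009/250 9443/2400
  21853/7200 2369/750 4837/1500 5357/1440
  133/54 17503/7200 4283/1440 1741/540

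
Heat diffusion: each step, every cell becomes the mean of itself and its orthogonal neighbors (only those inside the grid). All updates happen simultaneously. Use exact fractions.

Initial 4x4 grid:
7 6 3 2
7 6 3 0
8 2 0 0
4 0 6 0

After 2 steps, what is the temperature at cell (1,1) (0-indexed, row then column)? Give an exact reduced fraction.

Answer: 229/50

Derivation:
Step 1: cell (1,1) = 24/5
Step 2: cell (1,1) = 229/50
Full grid after step 2:
  115/18 307/60 49/15 77/36
  1423/240 229/50 283/100 319/240
  389/80 369/100 93/50 109/80
  49/12 117/40 87/40 7/6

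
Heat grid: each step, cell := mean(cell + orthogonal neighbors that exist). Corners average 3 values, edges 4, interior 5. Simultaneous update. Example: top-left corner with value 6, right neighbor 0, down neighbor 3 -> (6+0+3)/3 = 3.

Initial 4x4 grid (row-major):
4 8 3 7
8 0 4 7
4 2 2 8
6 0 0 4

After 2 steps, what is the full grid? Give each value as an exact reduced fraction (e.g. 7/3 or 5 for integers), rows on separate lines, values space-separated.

Answer: 173/36 1219/240 1087/240 53/9
301/60 339/100 114/25 1237/240
209/60 81/25 59/20 379/80
31/9 253/120 107/40 43/12

Derivation:
After step 1:
  20/3 15/4 11/2 17/3
  4 22/5 16/5 13/2
  5 8/5 16/5 21/4
  10/3 2 3/2 4
After step 2:
  173/36 1219/240 1087/240 53/9
  301/60 339/100 114/25 1237/240
  209/60 81/25 59/20 379/80
  31/9 253/120 107/40 43/12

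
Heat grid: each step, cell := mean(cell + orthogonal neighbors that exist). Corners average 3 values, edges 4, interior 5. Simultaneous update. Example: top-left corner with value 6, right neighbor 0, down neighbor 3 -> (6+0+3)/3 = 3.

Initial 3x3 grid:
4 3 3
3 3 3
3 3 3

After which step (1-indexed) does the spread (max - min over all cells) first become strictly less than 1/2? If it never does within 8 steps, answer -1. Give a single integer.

Step 1: max=10/3, min=3, spread=1/3
  -> spread < 1/2 first at step 1
Step 2: max=59/18, min=3, spread=5/18
Step 3: max=689/216, min=3, spread=41/216
Step 4: max=41011/12960, min=1091/360, spread=347/2592
Step 5: max=2439737/777600, min=10957/3600, spread=2921/31104
Step 6: max=145796539/46656000, min=1321483/432000, spread=24611/373248
Step 7: max=8716802033/2799360000, min=29816741/9720000, spread=207329/4478976
Step 8: max=521914752451/167961600000, min=1594001599/518400000, spread=1746635/53747712

Answer: 1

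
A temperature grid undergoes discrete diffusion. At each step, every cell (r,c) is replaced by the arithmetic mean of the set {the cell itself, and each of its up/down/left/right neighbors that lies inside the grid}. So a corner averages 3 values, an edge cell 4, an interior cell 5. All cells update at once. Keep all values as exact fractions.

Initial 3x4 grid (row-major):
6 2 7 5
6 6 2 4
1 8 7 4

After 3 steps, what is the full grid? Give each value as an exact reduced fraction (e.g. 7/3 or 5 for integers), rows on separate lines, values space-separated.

Answer: 2587/540 7061/1440 6691/1440 2543/540
14311/2880 5837/1200 5929/1200 13283/2880
601/120 2467/480 2357/480 589/120

Derivation:
After step 1:
  14/3 21/4 4 16/3
  19/4 24/5 26/5 15/4
  5 11/2 21/4 5
After step 2:
  44/9 1123/240 1187/240 157/36
  1153/240 51/10 23/5 1157/240
  61/12 411/80 419/80 14/3
After step 3:
  2587/540 7061/1440 6691/1440 2543/540
  14311/2880 5837/1200 5929/1200 13283/2880
  601/120 2467/480 2357/480 589/120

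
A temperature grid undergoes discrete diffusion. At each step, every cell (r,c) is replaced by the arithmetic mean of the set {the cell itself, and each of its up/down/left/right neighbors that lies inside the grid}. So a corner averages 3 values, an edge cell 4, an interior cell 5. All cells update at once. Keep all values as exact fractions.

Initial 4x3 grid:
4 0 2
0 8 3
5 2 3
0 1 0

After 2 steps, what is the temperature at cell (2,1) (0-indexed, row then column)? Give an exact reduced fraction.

Answer: 109/50

Derivation:
Step 1: cell (2,1) = 19/5
Step 2: cell (2,1) = 109/50
Full grid after step 2:
  109/36 91/40 55/18
  149/60 363/100 77/30
  59/20 109/50 167/60
  3/2 473/240 49/36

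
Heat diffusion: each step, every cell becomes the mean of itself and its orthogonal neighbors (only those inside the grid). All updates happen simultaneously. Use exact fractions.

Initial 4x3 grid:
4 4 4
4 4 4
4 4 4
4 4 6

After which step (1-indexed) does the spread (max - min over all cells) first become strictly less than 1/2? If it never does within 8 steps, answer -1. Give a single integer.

Answer: 3

Derivation:
Step 1: max=14/3, min=4, spread=2/3
Step 2: max=41/9, min=4, spread=5/9
Step 3: max=473/108, min=4, spread=41/108
  -> spread < 1/2 first at step 3
Step 4: max=56057/12960, min=4, spread=4217/12960
Step 5: max=3319549/777600, min=14479/3600, spread=38417/155520
Step 6: max=197824211/46656000, min=290597/72000, spread=1903471/9331200
Step 7: max=11798429089/2799360000, min=8755759/2160000, spread=18038617/111974400
Step 8: max=705114582851/167961600000, min=790526759/194400000, spread=883978523/6718464000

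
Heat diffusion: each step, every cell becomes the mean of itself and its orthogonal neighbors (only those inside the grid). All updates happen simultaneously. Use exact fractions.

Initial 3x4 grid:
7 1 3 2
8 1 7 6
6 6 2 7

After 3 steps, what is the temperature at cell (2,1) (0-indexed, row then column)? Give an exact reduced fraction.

Answer: 34339/7200

Derivation:
Step 1: cell (2,1) = 15/4
Step 2: cell (2,1) = 1231/240
Step 3: cell (2,1) = 34339/7200
Full grid after step 3:
  10211/2160 29189/7200 29059/7200 8683/2160
  11743/2400 584/125 1582/375 33289/7200
  11491/2160 34339/7200 3901/800 1147/240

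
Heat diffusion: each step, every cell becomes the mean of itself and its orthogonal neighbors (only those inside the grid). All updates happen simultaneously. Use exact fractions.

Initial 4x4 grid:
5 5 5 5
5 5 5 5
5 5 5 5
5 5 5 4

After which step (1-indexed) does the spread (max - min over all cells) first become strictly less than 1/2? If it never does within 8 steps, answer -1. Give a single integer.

Answer: 1

Derivation:
Step 1: max=5, min=14/3, spread=1/3
  -> spread < 1/2 first at step 1
Step 2: max=5, min=85/18, spread=5/18
Step 3: max=5, min=1039/216, spread=41/216
Step 4: max=5, min=31357/6480, spread=1043/6480
Step 5: max=5, min=946447/194400, spread=25553/194400
Step 6: max=89921/18000, min=28488541/5832000, spread=645863/5832000
Step 7: max=599029/120000, min=857158309/174960000, spread=16225973/174960000
Step 8: max=269299/54000, min=25766522017/5248800000, spread=409340783/5248800000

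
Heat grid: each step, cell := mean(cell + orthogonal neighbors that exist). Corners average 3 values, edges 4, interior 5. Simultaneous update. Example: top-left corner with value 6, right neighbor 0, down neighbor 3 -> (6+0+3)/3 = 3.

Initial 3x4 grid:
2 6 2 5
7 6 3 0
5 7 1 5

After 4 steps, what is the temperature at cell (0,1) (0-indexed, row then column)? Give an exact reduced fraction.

Answer: 79607/18000

Derivation:
Step 1: cell (0,1) = 4
Step 2: cell (0,1) = 47/10
Step 3: cell (0,1) = 847/200
Step 4: cell (0,1) = 79607/18000
Full grid after step 4:
  25541/5400 79607/18000 97093/27000 426199/129600
  135493/27000 791417/180000 1366159/360000 2706191/864000
  322367/64800 1001909/216000 89041/24000 5329/1600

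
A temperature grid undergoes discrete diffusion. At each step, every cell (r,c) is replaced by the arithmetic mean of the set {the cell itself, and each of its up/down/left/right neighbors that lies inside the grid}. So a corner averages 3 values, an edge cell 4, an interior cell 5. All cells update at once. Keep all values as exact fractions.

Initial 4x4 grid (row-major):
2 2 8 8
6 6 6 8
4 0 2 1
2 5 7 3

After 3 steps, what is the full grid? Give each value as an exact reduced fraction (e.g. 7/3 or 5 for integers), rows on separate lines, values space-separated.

After step 1:
  10/3 9/2 6 8
  9/2 4 6 23/4
  3 17/5 16/5 7/2
  11/3 7/2 17/4 11/3
After step 2:
  37/9 107/24 49/8 79/12
  89/24 112/25 499/100 93/16
  437/120 171/50 407/100 967/240
  61/18 889/240 877/240 137/36
After step 3:
  221/54 17257/3600 6647/1200 889/144
  14347/3600 6317/1500 10191/2000 4283/800
  12743/3600 23179/6000 6049/1500 31891/7200
  7729/2160 25501/7200 27421/7200 517/135

Answer: 221/54 17257/3600 6647/1200 889/144
14347/3600 6317/1500 10191/2000 4283/800
12743/3600 23179/6000 6049/1500 31891/7200
7729/2160 25501/7200 27421/7200 517/135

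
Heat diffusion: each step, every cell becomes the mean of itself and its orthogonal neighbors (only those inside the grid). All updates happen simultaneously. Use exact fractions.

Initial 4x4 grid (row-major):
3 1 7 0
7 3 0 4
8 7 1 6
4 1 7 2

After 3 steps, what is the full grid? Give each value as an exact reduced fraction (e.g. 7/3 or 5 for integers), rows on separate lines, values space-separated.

Answer: 8701/2160 6409/1800 5407/1800 1277/432
32011/7200 23383/6000 19819/6000 22723/7200
35243/7200 25079/6000 7609/2000 8369/2400
2041/432 1009/225 381/100 2779/720

Derivation:
After step 1:
  11/3 7/2 2 11/3
  21/4 18/5 3 5/2
  13/2 4 21/5 13/4
  13/3 19/4 11/4 5
After step 2:
  149/36 383/120 73/24 49/18
  1141/240 387/100 153/50 149/48
  241/48 461/100 86/25 299/80
  187/36 95/24 167/40 11/3
After step 3:
  8701/2160 6409/1800 5407/1800 1277/432
  32011/7200 23383/6000 19819/6000 22723/7200
  35243/7200 25079/6000 7609/2000 8369/2400
  2041/432 1009/225 381/100 2779/720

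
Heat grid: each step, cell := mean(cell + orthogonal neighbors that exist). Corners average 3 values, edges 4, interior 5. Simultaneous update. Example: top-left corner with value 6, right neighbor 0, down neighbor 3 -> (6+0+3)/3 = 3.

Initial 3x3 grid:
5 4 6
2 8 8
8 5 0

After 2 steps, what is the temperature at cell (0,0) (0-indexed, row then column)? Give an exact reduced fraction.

Step 1: cell (0,0) = 11/3
Step 2: cell (0,0) = 91/18
Full grid after step 2:
  91/18 1249/240 23/4
  1189/240 553/100 637/120
  16/3 1199/240 181/36

Answer: 91/18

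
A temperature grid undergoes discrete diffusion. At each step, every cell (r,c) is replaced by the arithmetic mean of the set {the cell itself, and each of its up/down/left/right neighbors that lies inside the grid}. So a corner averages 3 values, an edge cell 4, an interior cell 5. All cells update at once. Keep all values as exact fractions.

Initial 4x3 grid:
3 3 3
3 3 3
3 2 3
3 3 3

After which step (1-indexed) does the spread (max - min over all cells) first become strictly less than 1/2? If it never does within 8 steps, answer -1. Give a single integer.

Answer: 1

Derivation:
Step 1: max=3, min=11/4, spread=1/4
  -> spread < 1/2 first at step 1
Step 2: max=3, min=277/100, spread=23/100
Step 3: max=1187/400, min=13589/4800, spread=131/960
Step 4: max=21209/7200, min=123049/43200, spread=841/8640
Step 5: max=4226627/1440000, min=49297949/17280000, spread=56863/691200
Step 6: max=37890457/12960000, min=445025659/155520000, spread=386393/6220800
Step 7: max=15131641187/5184000000, min=178230276869/62208000000, spread=26795339/497664000
Step 8: max=906033850333/311040000000, min=10713624285871/3732480000000, spread=254051069/5971968000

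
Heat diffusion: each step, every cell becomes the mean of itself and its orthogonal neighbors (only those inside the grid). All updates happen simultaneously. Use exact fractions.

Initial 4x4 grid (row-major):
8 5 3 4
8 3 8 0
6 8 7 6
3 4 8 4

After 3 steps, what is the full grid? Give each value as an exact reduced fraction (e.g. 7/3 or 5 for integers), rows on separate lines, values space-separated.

After step 1:
  7 19/4 5 7/3
  25/4 32/5 21/5 9/2
  25/4 28/5 37/5 17/4
  13/3 23/4 23/4 6
After step 2:
  6 463/80 977/240 71/18
  259/40 136/25 11/2 917/240
  673/120 157/25 136/25 443/80
  49/9 643/120 249/40 16/3
After step 3:
  487/80 12779/2400 6949/1440 4261/1080
  7057/1200 11793/2000 14563/3000 6769/1440
  21427/3600 4219/750 11593/2000 12079/2400
  1477/270 20977/3600 6707/1200 4103/720

Answer: 487/80 12779/2400 6949/1440 4261/1080
7057/1200 11793/2000 14563/3000 6769/1440
21427/3600 4219/750 11593/2000 12079/2400
1477/270 20977/3600 6707/1200 4103/720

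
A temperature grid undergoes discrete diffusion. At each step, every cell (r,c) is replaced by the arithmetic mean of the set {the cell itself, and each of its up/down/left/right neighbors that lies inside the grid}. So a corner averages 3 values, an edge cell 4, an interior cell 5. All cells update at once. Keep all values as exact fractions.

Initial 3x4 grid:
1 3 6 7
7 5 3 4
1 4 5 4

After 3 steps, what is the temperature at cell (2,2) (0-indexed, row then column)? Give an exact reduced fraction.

Answer: 6097/1440

Derivation:
Step 1: cell (2,2) = 4
Step 2: cell (2,2) = 1001/240
Step 3: cell (2,2) = 6097/1440
Full grid after step 3:
  2101/540 593/144 1643/360 2599/540
  5501/1440 197/48 1767/400 739/160
  2803/720 383/96 6097/1440 9521/2160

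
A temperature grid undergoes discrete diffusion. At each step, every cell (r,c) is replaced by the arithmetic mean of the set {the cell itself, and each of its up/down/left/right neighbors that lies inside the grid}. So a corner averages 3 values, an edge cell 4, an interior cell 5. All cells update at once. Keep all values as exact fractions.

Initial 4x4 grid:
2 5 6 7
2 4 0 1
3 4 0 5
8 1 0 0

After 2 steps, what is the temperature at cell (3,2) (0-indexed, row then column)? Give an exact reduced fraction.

Answer: 209/120

Derivation:
Step 1: cell (3,2) = 1/4
Step 2: cell (3,2) = 209/120
Full grid after step 2:
  10/3 59/16 937/240 149/36
  13/4 73/25 59/20 697/240
  67/20 147/50 163/100 493/240
  23/6 99/40 209/120 41/36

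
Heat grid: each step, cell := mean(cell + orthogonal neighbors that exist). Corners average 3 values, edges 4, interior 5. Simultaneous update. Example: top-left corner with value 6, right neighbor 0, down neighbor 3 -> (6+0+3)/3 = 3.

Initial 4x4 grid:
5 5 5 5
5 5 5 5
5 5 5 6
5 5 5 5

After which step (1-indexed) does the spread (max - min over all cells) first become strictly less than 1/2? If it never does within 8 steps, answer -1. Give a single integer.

Step 1: max=16/3, min=5, spread=1/3
  -> spread < 1/2 first at step 1
Step 2: max=631/120, min=5, spread=31/120
Step 3: max=5611/1080, min=5, spread=211/1080
Step 4: max=556843/108000, min=5, spread=16843/108000
Step 5: max=4998643/972000, min=45079/9000, spread=130111/972000
Step 6: max=149442367/29160000, min=2707159/540000, spread=3255781/29160000
Step 7: max=4474353691/874800000, min=2711107/540000, spread=82360351/874800000
Step 8: max=133971316891/26244000000, min=488506441/97200000, spread=2074577821/26244000000

Answer: 1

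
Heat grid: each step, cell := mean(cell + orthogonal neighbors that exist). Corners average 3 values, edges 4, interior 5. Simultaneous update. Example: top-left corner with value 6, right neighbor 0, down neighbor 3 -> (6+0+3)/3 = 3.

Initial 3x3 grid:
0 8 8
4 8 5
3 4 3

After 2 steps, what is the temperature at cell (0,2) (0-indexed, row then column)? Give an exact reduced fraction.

Answer: 19/3

Derivation:
Step 1: cell (0,2) = 7
Step 2: cell (0,2) = 19/3
Full grid after step 2:
  55/12 57/10 19/3
  1033/240 521/100 57/10
  143/36 539/120 29/6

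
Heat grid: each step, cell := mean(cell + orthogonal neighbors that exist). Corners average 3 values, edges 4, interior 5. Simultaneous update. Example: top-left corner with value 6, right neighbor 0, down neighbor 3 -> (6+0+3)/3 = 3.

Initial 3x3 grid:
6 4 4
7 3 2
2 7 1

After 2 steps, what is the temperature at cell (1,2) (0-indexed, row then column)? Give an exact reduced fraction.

Answer: 413/120

Derivation:
Step 1: cell (1,2) = 5/2
Step 2: cell (1,2) = 413/120
Full grid after step 2:
  173/36 357/80 121/36
  201/40 191/50 413/120
  157/36 991/240 109/36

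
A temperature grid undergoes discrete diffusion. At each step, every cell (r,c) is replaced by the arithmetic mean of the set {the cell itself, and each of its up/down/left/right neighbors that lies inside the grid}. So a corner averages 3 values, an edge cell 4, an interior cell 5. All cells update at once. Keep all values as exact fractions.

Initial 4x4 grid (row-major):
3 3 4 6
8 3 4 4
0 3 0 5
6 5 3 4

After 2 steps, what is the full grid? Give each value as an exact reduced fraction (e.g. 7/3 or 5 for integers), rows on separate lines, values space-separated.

Answer: 137/36 491/120 91/24 41/9
997/240 323/100 96/25 47/12
817/240 179/50 289/100 15/4
73/18 787/240 57/16 41/12

Derivation:
After step 1:
  14/3 13/4 17/4 14/3
  7/2 21/5 3 19/4
  17/4 11/5 3 13/4
  11/3 17/4 3 4
After step 2:
  137/36 491/120 91/24 41/9
  997/240 323/100 96/25 47/12
  817/240 179/50 289/100 15/4
  73/18 787/240 57/16 41/12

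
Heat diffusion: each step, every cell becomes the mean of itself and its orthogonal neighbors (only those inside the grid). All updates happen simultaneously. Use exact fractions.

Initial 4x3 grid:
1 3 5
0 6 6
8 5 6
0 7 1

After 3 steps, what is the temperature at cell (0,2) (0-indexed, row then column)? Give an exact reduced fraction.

Answer: 116/27

Derivation:
Step 1: cell (0,2) = 14/3
Step 2: cell (0,2) = 85/18
Step 3: cell (0,2) = 116/27
Full grid after step 3:
  1363/432 19001/4800 116/27
  6911/1800 1013/250 35119/7200
  4739/1200 14261/3000 33259/7200
  1061/240 61493/14400 5147/1080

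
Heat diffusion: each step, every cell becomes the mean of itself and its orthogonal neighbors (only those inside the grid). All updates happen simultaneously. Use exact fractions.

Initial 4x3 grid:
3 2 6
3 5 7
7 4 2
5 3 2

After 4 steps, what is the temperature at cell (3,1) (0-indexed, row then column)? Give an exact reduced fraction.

Answer: 1711411/432000

Derivation:
Step 1: cell (3,1) = 7/2
Step 2: cell (3,1) = 451/120
Step 3: cell (3,1) = 27809/7200
Step 4: cell (3,1) = 1711411/432000
Full grid after step 4:
  265159/64800 449609/108000 3439/800
  894523/216000 378497/90000 302341/72000
  303541/72000 733019/180000 861623/216000
  22337/5400 1711411/432000 30643/8100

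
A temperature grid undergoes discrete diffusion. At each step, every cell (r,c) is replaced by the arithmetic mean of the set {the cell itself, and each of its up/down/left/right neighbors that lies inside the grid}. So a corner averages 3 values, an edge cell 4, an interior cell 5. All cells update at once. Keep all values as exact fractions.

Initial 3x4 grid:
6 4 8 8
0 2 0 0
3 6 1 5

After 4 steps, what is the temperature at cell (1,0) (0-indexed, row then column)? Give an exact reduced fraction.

Step 1: cell (1,0) = 11/4
Step 2: cell (1,0) = 689/240
Step 3: cell (1,0) = 45187/14400
Step 4: cell (1,0) = 2742233/864000
Full grid after step 4:
  449617/129600 390211/108000 407251/108000 494647/129600
  2742233/864000 1166947/360000 1202197/360000 2927303/864000
  127639/43200 8801/3000 53021/18000 130649/43200

Answer: 2742233/864000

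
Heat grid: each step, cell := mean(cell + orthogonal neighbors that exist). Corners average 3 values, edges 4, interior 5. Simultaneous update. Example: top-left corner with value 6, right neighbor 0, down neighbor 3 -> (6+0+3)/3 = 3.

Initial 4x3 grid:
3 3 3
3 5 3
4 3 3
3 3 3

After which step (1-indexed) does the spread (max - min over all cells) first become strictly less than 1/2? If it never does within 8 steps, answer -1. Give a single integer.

Step 1: max=15/4, min=3, spread=3/4
Step 2: max=71/20, min=3, spread=11/20
Step 3: max=69/20, min=1141/360, spread=101/360
  -> spread < 1/2 first at step 3
Step 4: max=14633/4320, min=6859/2160, spread=61/288
Step 5: max=121241/36000, min=2791/864, spread=464/3375
Step 6: max=52232513/15552000, min=12594667/3888000, spread=370769/3110400
Step 7: max=3120285907/933120000, min=760374793/233280000, spread=5252449/62208000
Step 8: max=186955397993/55987200000, min=564524507/172800000, spread=161978309/2239488000

Answer: 3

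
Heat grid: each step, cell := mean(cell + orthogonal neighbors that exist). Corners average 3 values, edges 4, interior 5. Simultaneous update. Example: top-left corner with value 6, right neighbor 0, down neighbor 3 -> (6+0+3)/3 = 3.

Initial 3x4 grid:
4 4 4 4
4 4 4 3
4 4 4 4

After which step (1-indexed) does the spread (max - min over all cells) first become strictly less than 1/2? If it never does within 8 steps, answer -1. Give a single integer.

Answer: 1

Derivation:
Step 1: max=4, min=11/3, spread=1/3
  -> spread < 1/2 first at step 1
Step 2: max=4, min=893/240, spread=67/240
Step 3: max=4, min=8203/2160, spread=437/2160
Step 4: max=3991/1000, min=3298469/864000, spread=29951/172800
Step 5: max=13421/3375, min=29888179/7776000, spread=206761/1555200
Step 6: max=21434329/5400000, min=11985404429/3110400000, spread=14430763/124416000
Step 7: max=1710347273/432000000, min=721388258311/186624000000, spread=139854109/1492992000
Step 8: max=153668771023/38880000000, min=43367288109749/11197440000000, spread=7114543559/89579520000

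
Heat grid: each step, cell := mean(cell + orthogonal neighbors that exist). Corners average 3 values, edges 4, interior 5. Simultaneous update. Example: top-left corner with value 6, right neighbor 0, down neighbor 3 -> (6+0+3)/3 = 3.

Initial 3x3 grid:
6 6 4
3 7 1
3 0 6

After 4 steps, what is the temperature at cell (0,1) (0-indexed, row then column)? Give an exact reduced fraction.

Answer: 3708661/864000

Derivation:
Step 1: cell (0,1) = 23/4
Step 2: cell (0,1) = 1069/240
Step 3: cell (0,1) = 67463/14400
Step 4: cell (0,1) = 3708661/864000
Full grid after step 4:
  10727/2400 3708661/864000 558383/129600
  383629/96000 40937/10000 184877/48000
  54437/14400 384817/108000 238529/64800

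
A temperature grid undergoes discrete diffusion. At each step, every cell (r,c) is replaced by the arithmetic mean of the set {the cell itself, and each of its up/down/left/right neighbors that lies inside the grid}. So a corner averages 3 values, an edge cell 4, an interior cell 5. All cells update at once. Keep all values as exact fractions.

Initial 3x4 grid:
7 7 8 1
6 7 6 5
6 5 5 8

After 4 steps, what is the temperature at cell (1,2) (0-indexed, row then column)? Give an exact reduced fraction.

Answer: 32807/5625

Derivation:
Step 1: cell (1,2) = 31/5
Step 2: cell (1,2) = 289/50
Step 3: cell (1,2) = 17711/3000
Step 4: cell (1,2) = 32807/5625
Full grid after step 4:
  103771/16200 1338883/216000 1271083/216000 361879/64800
  2703631/432000 1110149/180000 32807/5625 304807/54000
  199367/32400 1300633/216000 141037/24000 13627/2400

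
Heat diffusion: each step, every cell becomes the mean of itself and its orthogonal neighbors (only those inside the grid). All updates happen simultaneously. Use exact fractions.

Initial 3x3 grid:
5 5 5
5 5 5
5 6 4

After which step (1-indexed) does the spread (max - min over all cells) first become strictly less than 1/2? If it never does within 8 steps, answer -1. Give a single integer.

Answer: 2

Derivation:
Step 1: max=16/3, min=19/4, spread=7/12
Step 2: max=77/15, min=59/12, spread=13/60
  -> spread < 1/2 first at step 2
Step 3: max=692/135, min=23773/4800, spread=7483/43200
Step 4: max=548221/108000, min=214943/43200, spread=21727/216000
Step 5: max=4927711/972000, min=28797319/5760000, spread=10906147/155520000
Step 6: max=589400059/116640000, min=778305287/155520000, spread=36295/746496
Step 7: max=8832515837/1749600000, min=46788237589/9331200000, spread=305773/8957952
Step 8: max=2117128579381/419904000000, min=2809421694383/559872000000, spread=2575951/107495424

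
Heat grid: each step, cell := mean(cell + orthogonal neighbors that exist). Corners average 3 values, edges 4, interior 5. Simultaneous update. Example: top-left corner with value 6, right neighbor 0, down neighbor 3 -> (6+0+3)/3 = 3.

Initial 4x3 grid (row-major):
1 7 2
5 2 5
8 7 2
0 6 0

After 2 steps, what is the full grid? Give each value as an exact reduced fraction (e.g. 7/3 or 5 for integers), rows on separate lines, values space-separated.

After step 1:
  13/3 3 14/3
  4 26/5 11/4
  5 5 7/2
  14/3 13/4 8/3
After step 2:
  34/9 43/10 125/36
  139/30 399/100 967/240
  14/3 439/100 167/48
  155/36 187/48 113/36

Answer: 34/9 43/10 125/36
139/30 399/100 967/240
14/3 439/100 167/48
155/36 187/48 113/36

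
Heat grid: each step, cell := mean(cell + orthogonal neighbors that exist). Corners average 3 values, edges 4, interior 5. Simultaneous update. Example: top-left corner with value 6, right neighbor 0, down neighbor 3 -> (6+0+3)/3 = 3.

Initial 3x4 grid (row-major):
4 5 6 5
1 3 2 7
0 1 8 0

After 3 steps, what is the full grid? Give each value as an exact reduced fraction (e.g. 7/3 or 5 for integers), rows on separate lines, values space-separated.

Answer: 1631/540 868/225 1707/400 1757/360
1603/600 6031/2000 8421/2000 10207/2400
4459/2160 20701/7200 8167/2400 1013/240

Derivation:
After step 1:
  10/3 9/2 9/2 6
  2 12/5 26/5 7/2
  2/3 3 11/4 5
After step 2:
  59/18 221/60 101/20 14/3
  21/10 171/50 367/100 197/40
  17/9 529/240 319/80 15/4
After step 3:
  1631/540 868/225 1707/400 1757/360
  1603/600 6031/2000 8421/2000 10207/2400
  4459/2160 20701/7200 8167/2400 1013/240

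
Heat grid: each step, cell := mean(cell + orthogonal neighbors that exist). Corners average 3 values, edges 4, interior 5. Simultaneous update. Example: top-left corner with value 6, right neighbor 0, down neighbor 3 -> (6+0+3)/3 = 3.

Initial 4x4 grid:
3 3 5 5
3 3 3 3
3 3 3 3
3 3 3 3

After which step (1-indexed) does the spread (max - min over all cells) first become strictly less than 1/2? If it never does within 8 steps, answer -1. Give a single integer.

Answer: 6

Derivation:
Step 1: max=13/3, min=3, spread=4/3
Step 2: max=71/18, min=3, spread=17/18
Step 3: max=509/135, min=3, spread=104/135
Step 4: max=7357/2025, min=3, spread=1282/2025
Step 5: max=215551/60750, min=13579/4500, spread=64469/121500
Step 6: max=25369831/7290000, min=819529/270000, spread=810637/1822500
  -> spread < 1/2 first at step 6
Step 7: max=750381073/218700000, min=1650953/540000, spread=20436277/54675000
Step 8: max=22252353403/6561000000, min=149568241/48600000, spread=515160217/1640250000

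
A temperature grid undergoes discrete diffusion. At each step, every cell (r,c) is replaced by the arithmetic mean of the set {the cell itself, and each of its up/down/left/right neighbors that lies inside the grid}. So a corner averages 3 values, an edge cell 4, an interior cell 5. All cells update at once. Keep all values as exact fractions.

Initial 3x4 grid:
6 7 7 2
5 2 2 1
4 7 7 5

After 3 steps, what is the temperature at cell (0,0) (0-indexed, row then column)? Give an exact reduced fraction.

Step 1: cell (0,0) = 6
Step 2: cell (0,0) = 21/4
Step 3: cell (0,0) = 3707/720
Full grid after step 3:
  3707/720 2897/600 15307/3600 4039/1080
  71233/14400 14401/3000 25357/6000 27169/7200
  5383/1080 34439/7200 32039/7200 8723/2160

Answer: 3707/720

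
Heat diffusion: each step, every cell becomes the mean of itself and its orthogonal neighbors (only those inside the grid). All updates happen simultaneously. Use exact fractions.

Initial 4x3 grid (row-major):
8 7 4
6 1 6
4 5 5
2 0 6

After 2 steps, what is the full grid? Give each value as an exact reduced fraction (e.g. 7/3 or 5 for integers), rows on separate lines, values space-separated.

After step 1:
  7 5 17/3
  19/4 5 4
  17/4 3 11/2
  2 13/4 11/3
After step 2:
  67/12 17/3 44/9
  21/4 87/20 121/24
  7/2 21/5 97/24
  19/6 143/48 149/36

Answer: 67/12 17/3 44/9
21/4 87/20 121/24
7/2 21/5 97/24
19/6 143/48 149/36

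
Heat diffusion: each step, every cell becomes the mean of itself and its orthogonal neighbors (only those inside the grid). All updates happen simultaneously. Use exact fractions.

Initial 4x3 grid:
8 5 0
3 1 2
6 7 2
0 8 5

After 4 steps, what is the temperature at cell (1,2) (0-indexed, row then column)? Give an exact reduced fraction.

Answer: 738143/216000

Derivation:
Step 1: cell (1,2) = 5/4
Step 2: cell (1,2) = 671/240
Step 3: cell (1,2) = 22409/7200
Step 4: cell (1,2) = 738143/216000
Full grid after step 4:
  256559/64800 1550051/432000 51671/16200
  223067/54000 337367/90000 738143/216000
  235597/54000 749059/180000 280921/72000
  147437/32400 30119/6750 30961/7200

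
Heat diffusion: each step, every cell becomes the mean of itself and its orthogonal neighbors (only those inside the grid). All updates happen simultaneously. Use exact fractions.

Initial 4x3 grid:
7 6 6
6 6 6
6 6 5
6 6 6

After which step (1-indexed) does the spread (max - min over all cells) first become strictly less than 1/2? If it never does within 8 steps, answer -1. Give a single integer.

Step 1: max=19/3, min=17/3, spread=2/3
Step 2: max=113/18, min=689/120, spread=193/360
Step 3: max=1337/216, min=6269/1080, spread=52/135
  -> spread < 1/2 first at step 3
Step 4: max=795301/129600, min=189359/32400, spread=7573/25920
Step 5: max=47436569/7776000, min=2851129/486000, spread=363701/1555200
Step 6: max=2833051711/466560000, min=343490167/58320000, spread=681043/3732480
Step 7: max=169429642949/27993600000, min=5167103957/874800000, spread=163292653/1119744000
Step 8: max=10139424434191/1679616000000, min=621565789301/104976000000, spread=1554974443/13436928000

Answer: 3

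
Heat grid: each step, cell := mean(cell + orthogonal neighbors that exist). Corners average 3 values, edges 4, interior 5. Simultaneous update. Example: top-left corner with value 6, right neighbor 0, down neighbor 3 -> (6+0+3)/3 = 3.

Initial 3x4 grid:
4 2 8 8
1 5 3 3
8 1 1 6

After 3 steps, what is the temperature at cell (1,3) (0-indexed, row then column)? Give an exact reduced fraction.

Step 1: cell (1,3) = 5
Step 2: cell (1,3) = 14/3
Step 3: cell (1,3) = 1999/450
Full grid after step 3:
  3847/1080 14857/3600 16357/3600 275/54
  26539/7200 5293/1500 12581/3000 1999/450
  1811/540 802/225 6341/1800 851/216

Answer: 1999/450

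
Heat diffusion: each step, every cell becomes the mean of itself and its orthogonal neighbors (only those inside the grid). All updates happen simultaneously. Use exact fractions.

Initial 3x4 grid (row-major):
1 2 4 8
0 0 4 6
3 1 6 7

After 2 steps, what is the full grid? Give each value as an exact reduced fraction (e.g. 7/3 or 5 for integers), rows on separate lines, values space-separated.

Answer: 5/4 173/80 65/16 67/12
71/60 213/100 413/100 271/48
29/18 73/30 13/3 205/36

Derivation:
After step 1:
  1 7/4 9/2 6
  1 7/5 4 25/4
  4/3 5/2 9/2 19/3
After step 2:
  5/4 173/80 65/16 67/12
  71/60 213/100 413/100 271/48
  29/18 73/30 13/3 205/36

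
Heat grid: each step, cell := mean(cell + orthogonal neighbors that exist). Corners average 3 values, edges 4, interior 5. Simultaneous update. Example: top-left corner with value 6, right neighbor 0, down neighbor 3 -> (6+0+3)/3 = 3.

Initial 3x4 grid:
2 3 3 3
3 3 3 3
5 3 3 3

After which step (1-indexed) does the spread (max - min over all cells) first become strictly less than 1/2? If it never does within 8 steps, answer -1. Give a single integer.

Answer: 3

Derivation:
Step 1: max=11/3, min=8/3, spread=1
Step 2: max=125/36, min=137/48, spread=89/144
Step 3: max=1427/432, min=4241/1440, spread=1547/4320
  -> spread < 1/2 first at step 3
Step 4: max=83827/25920, min=857/288, spread=6697/25920
Step 5: max=4946249/1555200, min=43033/14400, spread=59737/311040
Step 6: max=293976211/93312000, min=3887123/1296000, spread=2820671/18662400
Step 7: max=17512209089/5598720000, min=117110581/38880000, spread=25931417/223948800
Step 8: max=1045774982851/335923200000, min=391661003/129600000, spread=1223586523/13436928000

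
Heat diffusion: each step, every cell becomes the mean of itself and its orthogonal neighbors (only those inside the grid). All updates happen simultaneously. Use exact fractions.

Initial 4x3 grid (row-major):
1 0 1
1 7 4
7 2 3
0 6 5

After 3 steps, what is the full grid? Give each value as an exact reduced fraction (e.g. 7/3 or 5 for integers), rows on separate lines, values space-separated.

After step 1:
  2/3 9/4 5/3
  4 14/5 15/4
  5/2 5 7/2
  13/3 13/4 14/3
After step 2:
  83/36 443/240 23/9
  299/120 89/25 703/240
  95/24 341/100 203/48
  121/36 69/16 137/36
After step 3:
  4783/2160 36961/14400 2639/1080
  2771/900 4271/1500 23893/7200
  11899/3600 1947/500 25873/7200
  1675/432 17867/4800 889/216

Answer: 4783/2160 36961/14400 2639/1080
2771/900 4271/1500 23893/7200
11899/3600 1947/500 25873/7200
1675/432 17867/4800 889/216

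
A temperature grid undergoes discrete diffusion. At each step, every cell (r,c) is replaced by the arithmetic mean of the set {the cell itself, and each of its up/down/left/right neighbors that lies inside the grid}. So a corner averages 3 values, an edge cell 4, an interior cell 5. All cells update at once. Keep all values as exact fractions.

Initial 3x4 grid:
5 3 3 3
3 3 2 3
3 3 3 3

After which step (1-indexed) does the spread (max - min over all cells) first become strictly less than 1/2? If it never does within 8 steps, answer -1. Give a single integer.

Answer: 3

Derivation:
Step 1: max=11/3, min=11/4, spread=11/12
Step 2: max=32/9, min=277/100, spread=707/900
Step 3: max=7183/2160, min=13589/4800, spread=21359/43200
  -> spread < 1/2 first at step 3
Step 4: max=105983/32400, min=123049/43200, spread=10957/25920
Step 5: max=12425309/3888000, min=7474781/2592000, spread=97051/311040
Step 6: max=738029281/233280000, min=450635179/155520000, spread=4966121/18662400
Step 7: max=43817399579/13996800000, min=27262299761/9331200000, spread=46783199/223948800
Step 8: max=2612247854761/839808000000, min=1644468989299/559872000000, spread=2328709933/13436928000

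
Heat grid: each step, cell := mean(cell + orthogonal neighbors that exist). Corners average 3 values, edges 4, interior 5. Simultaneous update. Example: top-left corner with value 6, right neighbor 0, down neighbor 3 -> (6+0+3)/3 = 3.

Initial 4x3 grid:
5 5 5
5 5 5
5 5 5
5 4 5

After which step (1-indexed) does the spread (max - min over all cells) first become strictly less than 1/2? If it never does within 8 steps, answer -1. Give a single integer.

Answer: 1

Derivation:
Step 1: max=5, min=14/3, spread=1/3
  -> spread < 1/2 first at step 1
Step 2: max=5, min=1133/240, spread=67/240
Step 3: max=5, min=10363/2160, spread=437/2160
Step 4: max=4991/1000, min=4162469/864000, spread=29951/172800
Step 5: max=16796/3375, min=37664179/7776000, spread=206761/1555200
Step 6: max=26834329/5400000, min=15095804429/3110400000, spread=14430763/124416000
Step 7: max=2142347273/432000000, min=908012258311/186624000000, spread=139854109/1492992000
Step 8: max=192548771023/38880000000, min=54564728109749/11197440000000, spread=7114543559/89579520000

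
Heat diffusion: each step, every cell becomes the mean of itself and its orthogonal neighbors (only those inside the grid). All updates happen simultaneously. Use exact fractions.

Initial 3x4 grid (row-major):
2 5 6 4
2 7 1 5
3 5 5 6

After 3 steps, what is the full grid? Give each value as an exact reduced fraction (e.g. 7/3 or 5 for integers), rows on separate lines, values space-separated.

After step 1:
  3 5 4 5
  7/2 4 24/5 4
  10/3 5 17/4 16/3
After step 2:
  23/6 4 47/10 13/3
  83/24 223/50 421/100 287/60
  71/18 199/48 1163/240 163/36
After step 3:
  271/72 2549/600 5173/1200 829/180
  28253/7200 24329/6000 27599/6000 16069/3600
  1663/432 31313/7200 31913/7200 10193/2160

Answer: 271/72 2549/600 5173/1200 829/180
28253/7200 24329/6000 27599/6000 16069/3600
1663/432 31313/7200 31913/7200 10193/2160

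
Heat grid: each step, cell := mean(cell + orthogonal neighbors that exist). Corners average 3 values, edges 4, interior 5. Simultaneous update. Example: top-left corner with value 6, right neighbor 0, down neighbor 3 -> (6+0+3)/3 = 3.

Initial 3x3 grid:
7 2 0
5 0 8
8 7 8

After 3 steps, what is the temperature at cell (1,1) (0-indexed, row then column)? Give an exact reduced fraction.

Step 1: cell (1,1) = 22/5
Step 2: cell (1,1) = 107/25
Step 3: cell (1,1) = 7229/1500
Full grid after step 3:
  9229/2160 18131/4800 8429/2160
  17317/3600 7229/1500 1813/400
  12319/2160 79243/14400 12079/2160

Answer: 7229/1500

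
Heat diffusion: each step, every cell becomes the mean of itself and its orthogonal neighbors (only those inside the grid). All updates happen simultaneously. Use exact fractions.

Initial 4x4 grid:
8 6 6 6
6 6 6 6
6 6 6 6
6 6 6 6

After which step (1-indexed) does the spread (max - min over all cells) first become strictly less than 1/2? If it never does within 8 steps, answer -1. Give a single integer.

Step 1: max=20/3, min=6, spread=2/3
Step 2: max=59/9, min=6, spread=5/9
Step 3: max=689/108, min=6, spread=41/108
  -> spread < 1/2 first at step 3
Step 4: max=20483/3240, min=6, spread=1043/3240
Step 5: max=608753/97200, min=6, spread=25553/97200
Step 6: max=18167459/2916000, min=54079/9000, spread=645863/2916000
Step 7: max=542521691/87480000, min=360971/60000, spread=16225973/87480000
Step 8: max=16223877983/2624400000, min=162701/27000, spread=409340783/2624400000

Answer: 3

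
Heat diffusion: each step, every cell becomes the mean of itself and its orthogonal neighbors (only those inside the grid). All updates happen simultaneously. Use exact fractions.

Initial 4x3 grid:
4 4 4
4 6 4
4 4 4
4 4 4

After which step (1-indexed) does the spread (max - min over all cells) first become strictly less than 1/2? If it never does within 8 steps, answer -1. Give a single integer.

Answer: 2

Derivation:
Step 1: max=9/2, min=4, spread=1/2
Step 2: max=223/50, min=4, spread=23/50
  -> spread < 1/2 first at step 2
Step 3: max=10411/2400, min=813/200, spread=131/480
Step 4: max=92951/21600, min=14791/3600, spread=841/4320
Step 5: max=37102051/8640000, min=2973373/720000, spread=56863/345600
Step 6: max=332574341/77760000, min=26909543/6480000, spread=386393/3110400
Step 7: max=132809723131/31104000000, min=10788358813/2592000000, spread=26795339/248832000
Step 8: max=7948775714129/1866240000000, min=649166149667/155520000000, spread=254051069/2985984000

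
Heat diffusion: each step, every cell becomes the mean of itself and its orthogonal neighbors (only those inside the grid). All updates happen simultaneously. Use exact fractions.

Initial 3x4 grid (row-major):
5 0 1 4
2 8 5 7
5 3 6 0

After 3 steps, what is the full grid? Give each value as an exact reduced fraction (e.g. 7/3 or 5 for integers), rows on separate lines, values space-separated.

After step 1:
  7/3 7/2 5/2 4
  5 18/5 27/5 4
  10/3 11/2 7/2 13/3
After step 2:
  65/18 179/60 77/20 7/2
  107/30 23/5 19/5 133/30
  83/18 239/60 281/60 71/18
After step 3:
  1829/540 677/180 53/15 707/180
  295/72 284/75 641/150 1411/360
  2189/540 1609/360 1477/360 2351/540

Answer: 1829/540 677/180 53/15 707/180
295/72 284/75 641/150 1411/360
2189/540 1609/360 1477/360 2351/540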